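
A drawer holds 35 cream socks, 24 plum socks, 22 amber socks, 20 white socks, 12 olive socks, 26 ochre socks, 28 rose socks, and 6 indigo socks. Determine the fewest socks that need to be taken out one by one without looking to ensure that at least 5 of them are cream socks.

In the worst case for collecting cream socks, every non-cream sock comes out first.
There are 24 + 22 + 20 + 12 + 26 + 28 + 6 = 138 non-cream socks altogether.
After those, each further sock must be cream, so 138 + 5 = 143 draws guarantee 5 cream socks.

143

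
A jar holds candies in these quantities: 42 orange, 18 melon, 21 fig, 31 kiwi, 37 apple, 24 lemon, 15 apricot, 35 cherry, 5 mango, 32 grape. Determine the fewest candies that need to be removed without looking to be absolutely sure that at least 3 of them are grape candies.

In the worst case for collecting grape candies, every non-grape candy comes out first.
There are 42 + 18 + 21 + 31 + 37 + 24 + 15 + 35 + 5 = 228 non-grape candies altogether.
After those, each further candy must be grape, so 228 + 3 = 231 draws guarantee 3 grape candies.

231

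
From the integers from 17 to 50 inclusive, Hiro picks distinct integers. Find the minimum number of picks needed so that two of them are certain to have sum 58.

Two chosen integers sum to 58 exactly when both halves of some pair {x, 58−x} with 17 ≤ x ≤ 58−x ≤ 41 are chosen — 12 such pairs.
The remaining 10 elements (those with no distinct partner in range) can never complete a 58-sum, so the worst case takes all of them and one from each pair: 10 + 12 = 22.
The 23rd integer has to be the second member of some pair, so 22 + 1 = 23.

23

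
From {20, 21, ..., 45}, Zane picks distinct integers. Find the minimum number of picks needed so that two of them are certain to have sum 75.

A set avoiding the sum 75 can contain at most one of each pair {x, 75−x}, plus the 10 elements whose complement lies outside the range.
The integers 20, …, 37 (18 of them) are such a set: any two sum to at least 20+21 = 41 and at most 36+37 = 73 < 75.
Any 19th integer completes one of the 8 pairs, so 19 choices force a sum of 75.

19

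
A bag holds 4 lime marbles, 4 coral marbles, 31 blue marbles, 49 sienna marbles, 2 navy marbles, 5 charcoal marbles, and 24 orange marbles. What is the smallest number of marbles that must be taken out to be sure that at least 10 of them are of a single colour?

An adversary could hand out at most 9 marbles per colour (4 colours run out sooner): 4 + 4 + 9 + 9 + 2 + 5 + 9 = 42 marbles and still no colour has 10.
One more marble lands in a colour already at 9, so 43 draws are enough and 42 are not.

43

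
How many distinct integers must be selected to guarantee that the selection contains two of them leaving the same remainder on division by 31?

The 31 residue classes mod 31 are the pigeonholes.
With 31 integers one could put 1 in each residue class and have no class reach 2.
The 32nd integer pushes some class to 2, so 31·1 + 1 = 32.

32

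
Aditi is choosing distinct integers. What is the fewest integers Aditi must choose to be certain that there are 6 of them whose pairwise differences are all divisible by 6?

Integers whose pairwise differences are multiples of 6 are exactly those sharing a remainder mod 6. The 6 residue classes mod 6 are the pigeonholes.
With 30 integers one could put 5 in each residue class and have no class reach 6.
The 31st integer pushes some class to 6, so 6·5 + 1 = 31.

31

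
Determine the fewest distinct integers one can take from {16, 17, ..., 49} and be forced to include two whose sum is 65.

Two chosen integers sum to 65 exactly when both halves of some pair {x, 65−x} with 16 ≤ x ≤ 65−x ≤ 49 are chosen — 17 such pairs.
Every element belongs to one of those pairs, so the worst case picks one from each: 17 integers.
By pigeonhole, the 18th integer has to be the second member of some pair, so 17 + 1 = 18.

18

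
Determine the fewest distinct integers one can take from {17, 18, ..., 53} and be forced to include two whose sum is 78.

24

Two chosen integers sum to 78 exactly when both halves of some pair {x, 78−x} with 25 ≤ x ≤ 78−x ≤ 53 are chosen — 14 such pairs.
The remaining 9 elements (those with no distinct partner in range) can never complete a 78-sum, so the worst case takes all of them and one from each pair: 9 + 14 = 23.
The 24th integer has to be the second member of some pair, so 23 + 1 = 24.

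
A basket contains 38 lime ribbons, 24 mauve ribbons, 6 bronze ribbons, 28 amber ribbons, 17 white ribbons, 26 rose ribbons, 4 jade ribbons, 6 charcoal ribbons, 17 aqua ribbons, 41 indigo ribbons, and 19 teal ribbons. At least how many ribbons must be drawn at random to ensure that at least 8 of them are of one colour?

Put each drawn ribbon into a box by colour. The largest draw with every box below 8 takes min(count, 7) from each colour; colours with fewer than 7 contribute all they have.
Σ min(cᵢ, 7) = 7 + 7 + 6 + 7 + 7 + 7 + 4 + 6 + 7 + 7 + 7 = 72.
Draw number 72 + 1 = 73 must push one box to 8.

73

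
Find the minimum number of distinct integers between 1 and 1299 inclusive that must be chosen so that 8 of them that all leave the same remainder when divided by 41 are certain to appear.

288

By pigeonhole, the 41 residue classes mod 41 are the pigeonholes.
With 287 integers one could put 7 in each residue class and have no class reach 8.
The 288th integer pushes some class to 8, so 41·7 + 1 = 288.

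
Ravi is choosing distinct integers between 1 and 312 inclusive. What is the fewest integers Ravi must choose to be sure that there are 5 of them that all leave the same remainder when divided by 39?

By the pigeonhole principle, the 39 residue classes mod 39 are the pigeonholes.
With 156 integers one could put 4 in each residue class and have no class reach 5.
The 157th integer pushes some class to 5, so 39·4 + 1 = 157.

157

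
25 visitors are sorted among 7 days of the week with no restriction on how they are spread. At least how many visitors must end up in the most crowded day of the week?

The 7 days of the week are the holes and the 25 visitors are the pigeons.
If every day of the week held at most 3 visitors, the total would be at most 7 × 3 = 21, which is less than 25.
So some day of the week holds at least ⌈25/7⌉ = 4 visitors.

4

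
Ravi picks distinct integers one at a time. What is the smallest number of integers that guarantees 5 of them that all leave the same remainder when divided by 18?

The 18 residue classes mod 18 are the pigeonholes.
With 72 integers one could put 4 in each residue class and have no class reach 5.
The 73rd integer pushes some class to 5, so 18·4 + 1 = 73.

73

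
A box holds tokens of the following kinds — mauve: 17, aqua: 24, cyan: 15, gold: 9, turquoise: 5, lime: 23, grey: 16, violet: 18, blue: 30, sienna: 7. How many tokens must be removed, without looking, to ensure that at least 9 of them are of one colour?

An adversary could hand out at most 8 tokens per colour (turquoise, sienna run out sooner): 8 + 8 + 8 + 8 + 5 + 8 + 8 + 8 + 8 + 7 = 76 tokens and still no colour has 9.
One more token lands in a colour already at 8, so 77 draws are enough and 76 are not.

77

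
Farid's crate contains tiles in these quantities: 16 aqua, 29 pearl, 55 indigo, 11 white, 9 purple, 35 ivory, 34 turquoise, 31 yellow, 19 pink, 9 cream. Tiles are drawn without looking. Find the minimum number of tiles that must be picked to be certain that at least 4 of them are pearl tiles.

In the worst case for collecting pearl tiles, every non-pearl tile comes out first.
There are 16 + 55 + 11 + 9 + 35 + 34 + 31 + 19 + 9 = 219 non-pearl tiles altogether.
After those, each further tile must be pearl, so 219 + 4 = 223 draws guarantee 4 pearl tiles.

223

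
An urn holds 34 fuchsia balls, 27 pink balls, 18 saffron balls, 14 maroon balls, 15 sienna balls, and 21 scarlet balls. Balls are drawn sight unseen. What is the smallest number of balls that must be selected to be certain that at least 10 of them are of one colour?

The 6 colours are the holes; the balls drawn are the pigeons.
To avoid 10 of any one colour, the worst case takes at most 9 of each colour.
That gives 9 + 9 + 9 + 9 + 9 + 9 = 54 balls with no colour reaching 10.
The next ball forces some colour to 10, so 54 + 1 = 55.

55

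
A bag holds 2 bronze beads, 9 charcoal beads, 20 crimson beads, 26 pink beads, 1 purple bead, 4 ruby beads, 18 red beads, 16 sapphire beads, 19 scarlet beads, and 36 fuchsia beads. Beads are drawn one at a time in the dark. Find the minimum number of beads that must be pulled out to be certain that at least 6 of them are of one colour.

An adversary could hand out at most 5 beads per colour (bronze, purple, ruby run out sooner): 2 + 5 + 5 + 5 + 1 + 4 + 5 + 5 + 5 + 5 = 42 beads and still no colour has 6.
One more bead lands in a colour already at 5, so 43 draws are enough and 42 are not.

43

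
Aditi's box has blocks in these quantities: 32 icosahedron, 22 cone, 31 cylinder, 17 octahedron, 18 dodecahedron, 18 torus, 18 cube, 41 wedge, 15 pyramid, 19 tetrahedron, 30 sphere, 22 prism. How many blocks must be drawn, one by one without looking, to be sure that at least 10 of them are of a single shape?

109

An adversary could hand out at most 9 blocks per shape: 9 + 9 + 9 + 9 + 9 + 9 + 9 + 9 + 9 + 9 + 9 + 9 = 108 blocks and still no shape has 10.
One more block lands in a shape already at 9, so 109 draws are enough and 108 are not.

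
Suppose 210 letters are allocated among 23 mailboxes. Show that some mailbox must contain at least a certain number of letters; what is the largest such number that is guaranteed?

By pigeonhole, the 23 mailboxes are the holes and the 210 letters are the pigeons.
If every mailbox held at most 9 letters, the total would be at most 23 × 9 = 207, which is less than 210.
So some mailbox holds at least ⌈210/23⌉ = 10 letters.

10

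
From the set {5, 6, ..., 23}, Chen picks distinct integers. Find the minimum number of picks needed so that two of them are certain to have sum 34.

14

Group the elements by complementary pair {x, 34−x}: {11,23}, {12,22}, {13,21}, …, giving 6 two-element pairs, the single value 17 (it cannot pair with itself since the integers are distinct), and 6 integers whose partner 34−x falls outside [5,23].
Treating each of those 13 groups as a pigeonhole, one can pick one integer per group — 13 integers — with no two summing to 34.
The 14th integer lands in an occupied pair, forcing a sum of 34.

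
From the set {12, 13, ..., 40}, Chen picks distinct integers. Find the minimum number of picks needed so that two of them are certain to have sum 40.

Two chosen integers sum to 40 exactly when both halves of some pair {x, 40−x} with 12 ≤ x ≤ 40−x ≤ 28 are chosen — 8 such pairs.
The remaining 13 elements (those with no distinct partner in range) can never complete a 40-sum, so the worst case takes all of them and one from each pair: 13 + 8 = 21.
By pigeonhole, the 22nd integer has to be the second member of some pair, so 21 + 1 = 22.

22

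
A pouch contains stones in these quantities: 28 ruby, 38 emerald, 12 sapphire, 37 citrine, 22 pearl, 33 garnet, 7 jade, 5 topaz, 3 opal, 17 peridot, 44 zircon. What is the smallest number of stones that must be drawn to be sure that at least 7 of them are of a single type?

An adversary could hand out at most 6 stones per type (topaz, opal run out sooner): 6 + 6 + 6 + 6 + 6 + 6 + 6 + 5 + 3 + 6 + 6 = 62 stones and still no type has 7.
One more stone lands in a type already at 6, so 63 draws are enough and 62 are not.

63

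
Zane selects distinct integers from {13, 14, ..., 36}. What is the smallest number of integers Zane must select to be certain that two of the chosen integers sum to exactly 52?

Two chosen integers sum to 52 exactly when both halves of some pair {x, 52−x} with 16 ≤ x ≤ 52−x ≤ 36 are chosen — 10 such pairs.
The remaining 4 elements (those with no distinct partner in range) can never complete a 52-sum, so the worst case takes all of them and one from each pair: 4 + 10 = 14.
The 15th integer has to be the second member of some pair, so 14 + 1 = 15.

15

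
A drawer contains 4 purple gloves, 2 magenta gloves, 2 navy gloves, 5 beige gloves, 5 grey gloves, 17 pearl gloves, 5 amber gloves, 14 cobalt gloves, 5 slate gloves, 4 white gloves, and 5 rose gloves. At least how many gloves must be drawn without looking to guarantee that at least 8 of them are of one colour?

An adversary could hand out at most 7 gloves per colour (9 colours run out sooner): 4 + 2 + 2 + 5 + 5 + 7 + 5 + 7 + 5 + 4 + 5 = 51 gloves and still no colour has 8.
By the pigeonhole principle, one more glove lands in a colour already at 7, so 52 draws are enough and 51 are not.

52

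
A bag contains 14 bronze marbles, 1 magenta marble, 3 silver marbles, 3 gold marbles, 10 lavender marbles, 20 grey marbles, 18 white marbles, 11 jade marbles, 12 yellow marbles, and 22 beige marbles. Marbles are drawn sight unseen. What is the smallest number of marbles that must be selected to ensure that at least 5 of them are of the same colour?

Put each drawn marble into a box by colour. The largest draw with every box below 5 takes min(count, 4) from each colour; colours with fewer than 4 contribute all they have.
Σ min(cᵢ, 4) = 4 + 1 + 3 + 3 + 4 + 4 + 4 + 4 + 4 + 4 = 35.
Draw number 35 + 1 = 36 must push one box to 5.

36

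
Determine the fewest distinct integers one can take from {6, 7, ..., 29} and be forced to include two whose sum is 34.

14

A set avoiding the sum 34 can contain at most one of each pair {x, 34−x}, plus the 2 elements whose complement lies outside the range or equal to its own complement.
The integers 17, …, 29 (13 of them) are such a set: any two sum to at least 17+18 = 35 > 34.
Pigeonhole: any 14th integer completes one of the 11 pairs, so 14 choices force a sum of 34.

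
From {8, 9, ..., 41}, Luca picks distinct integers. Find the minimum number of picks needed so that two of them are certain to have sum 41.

Group the elements by complementary pair {x, 41−x}: {8,33}, {9,32}, {10,31}, …, giving 13 two-element pairs and 8 integers whose partner 41−x falls outside [8,41].
Treating each of those 21 groups as a pigeonhole, one can pick one integer per group — 21 integers — with no two summing to 41.
The 22nd integer lands in an occupied pair, forcing a sum of 41.

22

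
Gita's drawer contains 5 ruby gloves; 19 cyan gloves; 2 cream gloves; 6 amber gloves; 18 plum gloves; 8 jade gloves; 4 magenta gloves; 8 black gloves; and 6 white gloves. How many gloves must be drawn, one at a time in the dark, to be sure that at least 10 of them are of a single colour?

An adversary could hand out at most 9 gloves per colour (7 colours run out sooner): 5 + 9 + 2 + 6 + 9 + 8 + 4 + 8 + 6 = 57 gloves and still no colour has 10.
By the pigeonhole principle, one more glove lands in a colour already at 9, so 58 draws are enough and 57 are not.

58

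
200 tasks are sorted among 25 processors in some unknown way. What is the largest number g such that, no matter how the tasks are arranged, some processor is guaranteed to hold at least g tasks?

8

The 25 processors are the holes and the 200 tasks are the pigeons.
If every processor held at most 7 tasks, the total would be at most 25 × 7 = 175, which is less than 200.
So some processor holds at least ⌈200/25⌉ = 8 tasks.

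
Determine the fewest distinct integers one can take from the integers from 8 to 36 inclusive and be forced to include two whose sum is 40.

Group the elements by complementary pair {x, 40−x}: {8,32}, {9,31}, {10,30}, …, giving 12 two-element pairs, the single value 20 (it cannot pair with itself since the integers are distinct), and 4 integers whose partner 40−x falls outside [8,36].
Pigeonhole: treating each of those 17 groups as a pigeonhole, one can pick one integer per group — 17 integers — with no two summing to 40.
The 18th integer lands in an occupied pair, forcing a sum of 40.

18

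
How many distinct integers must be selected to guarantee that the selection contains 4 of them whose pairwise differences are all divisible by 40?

121

Integers whose pairwise differences are multiples of 40 are exactly those sharing a remainder mod 40. The 40 residue classes mod 40 are the pigeonholes.
With 120 integers one could put 3 in each residue class and have no class reach 4.
The 121st integer pushes some class to 4, so 40·3 + 1 = 121.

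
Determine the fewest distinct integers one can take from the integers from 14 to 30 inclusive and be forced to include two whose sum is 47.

11

Two chosen integers sum to 47 exactly when both halves of some pair {x, 47−x} with 17 ≤ x ≤ 47−x ≤ 30 are chosen — 7 such pairs.
The remaining 3 elements (those with no distinct partner in range) can never complete a 47-sum, so the worst case takes all of them and one from each pair: 3 + 7 = 10.
The 11th integer has to be the second member of some pair, so 10 + 1 = 11.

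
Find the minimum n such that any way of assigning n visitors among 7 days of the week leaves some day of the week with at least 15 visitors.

With 98 visitors one could put exactly 14 in each of the 7 days of the week, and no day of the week would reach 15.
One more visitor must land in a day of the week that already has 14, giving it 15.
So 7 × 14 + 1 = 99 visitors are required.

99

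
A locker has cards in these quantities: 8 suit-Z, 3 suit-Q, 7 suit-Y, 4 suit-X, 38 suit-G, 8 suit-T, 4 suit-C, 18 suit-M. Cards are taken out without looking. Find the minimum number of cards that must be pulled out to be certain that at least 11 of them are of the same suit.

The 8 suits are the holes; the cards drawn are the pigeons.
To avoid 11 of any one suit, the worst case takes at most 10 of each suit, or every card of a suit that has fewer than 10.
That gives 8 + 3 + 7 + 4 + 10 + 8 + 4 + 10 = 54 cards with no suit reaching 11.
The next card forces some suit to 11, so 54 + 1 = 55.

55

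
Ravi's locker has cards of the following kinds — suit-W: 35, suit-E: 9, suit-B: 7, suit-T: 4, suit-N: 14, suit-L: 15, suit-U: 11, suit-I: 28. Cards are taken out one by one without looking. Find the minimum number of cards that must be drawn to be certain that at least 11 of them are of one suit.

71

By pigeonhole, the 8 suits are the holes; the cards drawn are the pigeons.
To avoid 11 of any one suit, the worst case takes at most 10 of each suit, or every card of a suit that has fewer than 10.
That gives 10 + 9 + 7 + 4 + 10 + 10 + 10 + 10 = 70 cards with no suit reaching 11.
The next card forces some suit to 11, so 70 + 1 = 71.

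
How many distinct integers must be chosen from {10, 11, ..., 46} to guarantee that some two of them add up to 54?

Group the elements by complementary pair {x, 54−x}: {10,44}, {11,43}, {12,42}, …, giving 17 two-element pairs, the single value 27 (it cannot pair with itself since the integers are distinct), and 2 integers whose partner 54−x falls outside [10,46].
Treating each of those 20 groups as a pigeonhole, one can pick one integer per group — 20 integers — with no two summing to 54.
The 21st integer lands in an occupied pair, forcing a sum of 54.

21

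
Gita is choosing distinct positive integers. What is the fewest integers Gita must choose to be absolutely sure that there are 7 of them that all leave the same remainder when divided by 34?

The 34 residue classes mod 34 are the pigeonholes.
With 204 integers one could put 6 in each residue class and have no class reach 7.
The 205th integer pushes some class to 7, so 34·6 + 1 = 205.

205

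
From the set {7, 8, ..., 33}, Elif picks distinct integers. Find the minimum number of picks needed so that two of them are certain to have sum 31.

A set avoiding the sum 31 can contain at most one of each pair {x, 31−x}, plus the 9 elements whose complement lies outside the range.
The integers 16, …, 33 (18 of them) are such a set: any two sum to at least 16+17 = 33 > 31.
Pigeonhole: any 19th integer completes one of the 9 pairs, so 19 choices force a sum of 31.

19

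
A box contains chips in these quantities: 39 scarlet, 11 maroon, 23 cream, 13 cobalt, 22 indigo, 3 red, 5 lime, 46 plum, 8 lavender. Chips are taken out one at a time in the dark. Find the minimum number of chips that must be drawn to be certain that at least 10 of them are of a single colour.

Pigeonhole: put each drawn chip into a box by colour. The largest draw with every box below 10 takes min(count, 9) from each colour; colours with fewer than 9 contribute all they have.
Σ min(cᵢ, 9) = 9 + 9 + 9 + 9 + 9 + 3 + 5 + 9 + 8 = 70.
Draw number 70 + 1 = 71 must push one box to 10.

71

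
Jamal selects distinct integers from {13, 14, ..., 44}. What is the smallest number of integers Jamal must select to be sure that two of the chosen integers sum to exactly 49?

21

Group the elements by complementary pair {x, 49−x}: {13,36}, {14,35}, {15,34}, …, giving 12 two-element pairs and 8 integers whose partner 49−x falls outside [13,44].
Pigeonhole: treating each of those 20 groups as a pigeonhole, one can pick one integer per group — 20 integers — with no two summing to 49.
The 21st integer lands in an occupied pair, forcing a sum of 49.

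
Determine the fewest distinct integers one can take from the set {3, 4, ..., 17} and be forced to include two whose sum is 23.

10

A set avoiding the sum 23 can contain at most one of each pair {x, 23−x}, plus the 3 elements whose complement lies outside the range.
The integers 3, …, 11 (9 of them) are such a set: any two sum to at least 3+4 = 7 and at most 10+11 = 21 < 23.
By the pigeonhole principle, any 10th integer completes one of the 6 pairs, so 10 choices force a sum of 23.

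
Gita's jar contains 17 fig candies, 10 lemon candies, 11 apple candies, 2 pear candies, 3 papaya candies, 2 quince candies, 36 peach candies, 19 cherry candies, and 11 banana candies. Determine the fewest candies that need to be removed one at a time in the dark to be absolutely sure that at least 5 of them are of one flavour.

The 9 flavours are the holes; the candies drawn are the pigeons.
To avoid 5 of any one flavour, the worst case takes at most 4 of each flavour, or every candy of a flavour that has fewer than 4.
That gives 4 + 4 + 4 + 2 + 3 + 2 + 4 + 4 + 4 = 31 candies with no flavour reaching 5.
The next candy forces some flavour to 5, so 31 + 1 = 32.

32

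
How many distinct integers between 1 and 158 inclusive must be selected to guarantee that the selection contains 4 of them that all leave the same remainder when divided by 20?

61

The 20 residue classes mod 20 are the pigeonholes.
With 60 integers one could put 3 in each residue class and have no class reach 4.
The 61st integer pushes some class to 4, so 20·3 + 1 = 61.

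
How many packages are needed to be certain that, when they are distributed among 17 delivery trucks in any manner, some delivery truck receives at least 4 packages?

With 51 packages one could put exactly 3 in each of the 17 delivery trucks, and no delivery truck would reach 4.
One more package must land in a delivery truck that already has 3, giving it 4.
So 17 × 3 + 1 = 52 packages are required.

52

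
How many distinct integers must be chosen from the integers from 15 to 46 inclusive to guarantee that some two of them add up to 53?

21

Two chosen integers sum to 53 exactly when both halves of some pair {x, 53−x} with 15 ≤ x ≤ 53−x ≤ 38 are chosen — 12 such pairs.
The remaining 8 elements (those with no distinct partner in range) can never complete a 53-sum, so the worst case takes all of them and one from each pair: 8 + 12 = 20.
The 21st integer has to be the second member of some pair, so 20 + 1 = 21.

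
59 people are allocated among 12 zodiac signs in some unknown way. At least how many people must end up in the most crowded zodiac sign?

The 12 zodiac signs are the holes and the 59 people are the pigeons.
If every zodiac sign held at most 4 people, the total would be at most 12 × 4 = 48, which is less than 59.
So some zodiac sign holds at least ⌈59/12⌉ = 5 people.

5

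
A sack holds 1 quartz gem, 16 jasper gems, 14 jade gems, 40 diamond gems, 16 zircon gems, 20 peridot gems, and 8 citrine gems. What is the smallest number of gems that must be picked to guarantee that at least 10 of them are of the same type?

An adversary could hand out at most 9 gems per type (quartz, citrine run out sooner): 1 + 9 + 9 + 9 + 9 + 9 + 8 = 54 gems and still no type has 10.
One more gem lands in a type already at 9, so 55 draws are enough and 54 are not.

55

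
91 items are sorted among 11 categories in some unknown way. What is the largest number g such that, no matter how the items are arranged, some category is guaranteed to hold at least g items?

The 11 categories are the holes and the 91 items are the pigeons.
If every category held at most 8 items, the total would be at most 11 × 8 = 88, which is less than 91.
So some category holds at least ⌈91/11⌉ = 9 items.

9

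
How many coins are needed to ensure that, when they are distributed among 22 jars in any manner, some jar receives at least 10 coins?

With 198 coins one could put exactly 9 in each of the 22 jars, and no jar would reach 10.
Pigeonhole: one more coin must land in a jar that already has 9, giving it 10.
So 22 × 9 + 1 = 199 coins are required.

199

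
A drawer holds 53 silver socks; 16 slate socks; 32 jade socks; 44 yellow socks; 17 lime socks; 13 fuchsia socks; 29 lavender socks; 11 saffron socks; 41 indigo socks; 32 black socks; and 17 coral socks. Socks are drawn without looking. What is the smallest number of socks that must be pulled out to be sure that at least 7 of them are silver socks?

259

In the worst case for collecting silver socks, every non-silver sock comes out first.
There are 16 + 32 + 44 + 17 + 13 + 29 + 11 + 41 + 32 + 17 = 252 non-silver socks altogether.
After those, each further sock must be silver, so 252 + 7 = 259 draws guarantee 7 silver socks.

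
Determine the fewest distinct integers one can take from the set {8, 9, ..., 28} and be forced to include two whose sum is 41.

Two chosen integers sum to 41 exactly when both halves of some pair {x, 41−x} with 13 ≤ x ≤ 41−x ≤ 28 are chosen — 8 such pairs.
The remaining 5 elements (those with no distinct partner in range) can never complete a 41-sum, so the worst case takes all of them and one from each pair: 5 + 8 = 13.
Pigeonhole: the 14th integer has to be the second member of some pair, so 13 + 1 = 14.

14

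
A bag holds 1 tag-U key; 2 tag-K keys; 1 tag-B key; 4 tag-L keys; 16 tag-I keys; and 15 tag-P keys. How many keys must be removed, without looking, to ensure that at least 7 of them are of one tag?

21

By the pigeonhole principle, the 6 tags are the holes; the keys drawn are the pigeons.
To avoid 7 of any one tag, the worst case takes at most 6 of each tag, or every key of a tag that has fewer than 6.
That gives 1 + 2 + 1 + 4 + 6 + 6 = 20 keys with no tag reaching 7.
The next key forces some tag to 7, so 20 + 1 = 21.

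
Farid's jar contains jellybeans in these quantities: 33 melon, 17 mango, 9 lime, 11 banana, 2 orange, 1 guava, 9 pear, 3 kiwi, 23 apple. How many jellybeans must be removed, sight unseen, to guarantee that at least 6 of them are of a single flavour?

37

An adversary could hand out at most 5 jellybeans per flavour (orange, guava, kiwi run out sooner): 5 + 5 + 5 + 5 + 2 + 1 + 5 + 3 + 5 = 36 jellybeans and still no flavour has 6.
By pigeonhole, one more jellybean lands in a flavour already at 5, so 37 draws are enough and 36 are not.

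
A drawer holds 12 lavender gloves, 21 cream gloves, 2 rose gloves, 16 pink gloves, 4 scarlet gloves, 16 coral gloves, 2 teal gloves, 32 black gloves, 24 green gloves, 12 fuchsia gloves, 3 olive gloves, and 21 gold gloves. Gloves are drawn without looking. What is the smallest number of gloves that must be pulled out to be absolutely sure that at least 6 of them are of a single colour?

52

An adversary could hand out at most 5 gloves per colour (4 colours run out sooner): 5 + 5 + 2 + 5 + 4 + 5 + 2 + 5 + 5 + 5 + 3 + 5 = 51 gloves and still no colour has 6.
By the pigeonhole principle, one more glove lands in a colour already at 5, so 52 draws are enough and 51 are not.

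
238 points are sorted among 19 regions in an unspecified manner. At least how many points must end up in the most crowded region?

13

By pigeonhole, the 19 regions are the holes and the 238 points are the pigeons.
If every region held at most 12 points, the total would be at most 19 × 12 = 228, which is less than 238.
So some region holds at least ⌈238/19⌉ = 13 points.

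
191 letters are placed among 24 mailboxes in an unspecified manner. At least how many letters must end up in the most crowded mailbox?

8

The 24 mailboxes are the holes and the 191 letters are the pigeons.
If every mailbox held at most 7 letters, the total would be at most 24 × 7 = 168, which is less than 191.
So some mailbox holds at least ⌈191/24⌉ = 8 letters.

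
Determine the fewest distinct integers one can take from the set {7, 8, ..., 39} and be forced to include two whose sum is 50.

20

A set avoiding the sum 50 can contain at most one of each pair {x, 50−x}, plus the 5 elements whose complement lies outside the range or equal to its own complement.
The integers 7, …, 25 (19 of them) are such a set: any two sum to at least 7+8 = 15 and at most 24+25 = 49 < 50.
Any 20th integer completes one of the 14 pairs, so 20 choices force a sum of 50.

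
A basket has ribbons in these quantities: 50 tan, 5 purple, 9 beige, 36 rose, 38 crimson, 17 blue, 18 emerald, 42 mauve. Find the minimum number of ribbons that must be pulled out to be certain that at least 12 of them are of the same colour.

81

By pigeonhole, the 8 colours are the holes; the ribbons drawn are the pigeons.
To avoid 12 of any one colour, the worst case takes at most 11 of each colour, or every ribbon of a colour that has fewer than 11.
That gives 11 + 5 + 9 + 11 + 11 + 11 + 11 + 11 = 80 ribbons with no colour reaching 12.
The next ribbon forces some colour to 12, so 80 + 1 = 81.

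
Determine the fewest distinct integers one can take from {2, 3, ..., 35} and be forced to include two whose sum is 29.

22

Two chosen integers sum to 29 exactly when both halves of some pair {x, 29−x} with 2 ≤ x ≤ 29−x ≤ 27 are chosen — 13 such pairs.
The remaining 8 elements (those with no distinct partner in range) can never complete a 29-sum, so the worst case takes all of them and one from each pair: 8 + 13 = 21.
The 22nd integer has to be the second member of some pair, so 21 + 1 = 22.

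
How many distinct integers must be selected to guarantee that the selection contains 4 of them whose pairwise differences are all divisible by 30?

91

Integers whose pairwise differences are multiples of 30 are exactly those sharing a remainder mod 30. The 30 residue classes mod 30 are the pigeonholes.
With 90 integers one could put 3 in each residue class and have no class reach 4.
The 91st integer pushes some class to 4, so 30·3 + 1 = 91.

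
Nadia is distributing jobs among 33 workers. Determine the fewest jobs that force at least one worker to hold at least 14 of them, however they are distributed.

With 429 jobs one could put exactly 13 in each of the 33 workers, and no worker would reach 14.
By pigeonhole, one more job must land in a worker that already has 13, giving it 14.
So 33 × 13 + 1 = 430 jobs are required.

430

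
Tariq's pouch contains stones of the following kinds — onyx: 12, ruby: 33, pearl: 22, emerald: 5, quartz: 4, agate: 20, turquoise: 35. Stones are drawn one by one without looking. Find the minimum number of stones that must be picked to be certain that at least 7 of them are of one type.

An adversary could hand out at most 6 stones per type (emerald, quartz run out sooner): 6 + 6 + 6 + 5 + 4 + 6 + 6 = 39 stones and still no type has 7.
One more stone lands in a type already at 6, so 40 draws are enough and 39 are not.

40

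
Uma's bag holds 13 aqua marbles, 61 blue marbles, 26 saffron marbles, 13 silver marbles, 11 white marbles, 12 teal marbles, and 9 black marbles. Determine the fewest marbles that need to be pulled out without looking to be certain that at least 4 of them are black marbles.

In the worst case for collecting black marbles, every non-black marble comes out first.
There are 13 + 61 + 26 + 13 + 11 + 12 = 136 non-black marbles altogether.
After those, each further marble must be black, so 136 + 4 = 140 draws guarantee 4 black marbles.

140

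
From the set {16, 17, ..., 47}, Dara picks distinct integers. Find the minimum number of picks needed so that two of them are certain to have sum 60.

Group the elements by complementary pair {x, 60−x}: {16,44}, {17,43}, {18,42}, …, giving 14 two-element pairs, the single value 30 (it cannot pair with itself since the integers are distinct), and 3 integers whose partner 60−x falls outside [16,47].
By pigeonhole, treating each of those 18 groups as a pigeonhole, one can pick one integer per group — 18 integers — with no two summing to 60.
The 19th integer lands in an occupied pair, forcing a sum of 60.

19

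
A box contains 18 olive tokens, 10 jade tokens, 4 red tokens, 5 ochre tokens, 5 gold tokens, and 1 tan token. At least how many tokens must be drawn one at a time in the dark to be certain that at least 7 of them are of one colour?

28

By pigeonhole, put each drawn token into a box by colour. The largest draw with every box below 7 takes min(count, 6) from each colour; colours with fewer than 6 contribute all they have.
Σ min(cᵢ, 6) = 6 + 6 + 4 + 5 + 5 + 1 = 27.
Draw number 27 + 1 = 28 must push one box to 7.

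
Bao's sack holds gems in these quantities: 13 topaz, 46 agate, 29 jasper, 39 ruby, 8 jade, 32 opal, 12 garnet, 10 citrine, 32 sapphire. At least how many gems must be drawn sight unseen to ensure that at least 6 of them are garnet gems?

In the worst case for collecting garnet gems, every non-garnet gem comes out first.
There are 13 + 46 + 29 + 39 + 8 + 32 + 10 + 32 = 209 non-garnet gems altogether.
After those, each further gem must be garnet, so 209 + 6 = 215 draws guarantee 6 garnet gems.

215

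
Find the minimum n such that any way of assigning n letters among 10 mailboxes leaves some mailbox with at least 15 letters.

141

With 140 letters one could put exactly 14 in each of the 10 mailboxes, and no mailbox would reach 15.
By pigeonhole, one more letter must land in a mailbox that already has 14, giving it 15.
So 10 × 14 + 1 = 141 letters are required.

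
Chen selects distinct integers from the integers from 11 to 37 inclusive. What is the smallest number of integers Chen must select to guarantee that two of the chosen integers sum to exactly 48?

Two chosen integers sum to 48 exactly when both halves of some pair {x, 48−x} with 11 ≤ x ≤ 48−x ≤ 37 are chosen — 13 such pairs.
The remaining 1 element (those with no distinct partner in range) can never complete a 48-sum, so the worst case takes all of them and one from each pair: 1 + 13 = 14.
The 15th integer has to be the second member of some pair, so 14 + 1 = 15.

15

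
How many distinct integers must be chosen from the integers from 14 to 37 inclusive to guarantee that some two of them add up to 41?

A set avoiding the sum 41 can contain at most one of each pair {x, 41−x}, plus the 10 elements whose complement lies outside the range.
The integers 21, …, 37 (17 of them) are such a set: any two sum to at least 21+22 = 43 > 41.
By pigeonhole, any 18th integer completes one of the 7 pairs, so 18 choices force a sum of 41.

18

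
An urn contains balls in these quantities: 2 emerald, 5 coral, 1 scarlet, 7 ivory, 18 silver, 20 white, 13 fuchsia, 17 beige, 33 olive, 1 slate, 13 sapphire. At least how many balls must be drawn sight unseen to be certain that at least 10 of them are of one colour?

Put each drawn ball into a box by colour. The largest draw with every box below 10 takes min(count, 9) from each colour; colours with fewer than 9 contribute all they have.
Σ min(cᵢ, 9) = 2 + 5 + 1 + 7 + 9 + 9 + 9 + 9 + 9 + 1 + 9 = 70.
Draw number 70 + 1 = 71 must push one box to 10.

71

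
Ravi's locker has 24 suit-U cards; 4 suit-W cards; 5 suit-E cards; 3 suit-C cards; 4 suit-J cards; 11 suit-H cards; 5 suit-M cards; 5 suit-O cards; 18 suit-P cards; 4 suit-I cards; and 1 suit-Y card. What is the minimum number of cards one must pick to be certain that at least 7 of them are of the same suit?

50

An adversary could hand out at most 6 cards per suit (8 suits run out sooner): 6 + 4 + 5 + 3 + 4 + 6 + 5 + 5 + 6 + 4 + 1 = 49 cards and still no suit has 7.
One more card lands in a suit already at 6, so 50 draws are enough and 49 are not.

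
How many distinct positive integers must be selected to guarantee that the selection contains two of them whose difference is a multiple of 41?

Integers whose pairwise differences are multiples of 41 are exactly those sharing a remainder mod 41. The 41 residue classes mod 41 are the pigeonholes.
With 41 integers one could put 1 in each residue class and have no class reach 2.
The 42nd integer pushes some class to 2, so 41·1 + 1 = 42.

42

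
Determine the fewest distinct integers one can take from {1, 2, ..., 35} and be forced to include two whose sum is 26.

A set avoiding the sum 26 can contain at most one of each pair {x, 26−x}, plus the 11 elements whose complement lies outside the range or equal to its own complement.
The integers 13, …, 35 (23 of them) are such a set: any two sum to at least 13+14 = 27 > 26.
Pigeonhole: any 24th integer completes one of the 12 pairs, so 24 choices force a sum of 26.

24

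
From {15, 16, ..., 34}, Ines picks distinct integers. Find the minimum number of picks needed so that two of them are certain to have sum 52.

13

A set avoiding the sum 52 can contain at most one of each pair {x, 52−x}, plus the 4 elements whose complement lies outside the range or equal to its own complement.
The integers 15, …, 26 (12 of them) are such a set: any two sum to at least 15+16 = 31 and at most 25+26 = 51 < 52.
Any 13th integer completes one of the 8 pairs, so 13 choices force a sum of 52.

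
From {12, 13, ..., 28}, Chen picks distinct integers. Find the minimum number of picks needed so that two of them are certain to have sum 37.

Group the elements by complementary pair {x, 37−x}: {12,25}, {13,24}, {14,23}, …, giving 7 two-element pairs and 3 integers whose partner 37−x falls outside [12,28].
Treating each of those 10 groups as a pigeonhole, one can pick one integer per group — 10 integers — with no two summing to 37.
The 11th integer lands in an occupied pair, forcing a sum of 37.

11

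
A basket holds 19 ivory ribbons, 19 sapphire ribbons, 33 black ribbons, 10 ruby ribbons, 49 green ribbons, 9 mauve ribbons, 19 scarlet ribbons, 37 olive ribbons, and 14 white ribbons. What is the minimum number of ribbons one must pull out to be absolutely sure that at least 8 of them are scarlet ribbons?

In the worst case for collecting scarlet ribbons, every non-scarlet ribbon comes out first.
There are 19 + 19 + 33 + 10 + 49 + 9 + 37 + 14 = 190 non-scarlet ribbons altogether.
After those, each further ribbon must be scarlet, so 190 + 8 = 198 draws guarantee 8 scarlet ribbons.

198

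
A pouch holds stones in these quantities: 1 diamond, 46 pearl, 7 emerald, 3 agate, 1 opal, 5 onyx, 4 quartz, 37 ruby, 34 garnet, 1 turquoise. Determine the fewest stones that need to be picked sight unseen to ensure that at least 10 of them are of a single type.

50

By the pigeonhole principle, put each drawn stone into a box by type. The largest draw with every box below 10 takes min(count, 9) from each type; types with fewer than 9 contribute all they have.
Σ min(cᵢ, 9) = 1 + 9 + 7 + 3 + 1 + 5 + 4 + 9 + 9 + 1 = 49.
Draw number 49 + 1 = 50 must push one box to 10.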